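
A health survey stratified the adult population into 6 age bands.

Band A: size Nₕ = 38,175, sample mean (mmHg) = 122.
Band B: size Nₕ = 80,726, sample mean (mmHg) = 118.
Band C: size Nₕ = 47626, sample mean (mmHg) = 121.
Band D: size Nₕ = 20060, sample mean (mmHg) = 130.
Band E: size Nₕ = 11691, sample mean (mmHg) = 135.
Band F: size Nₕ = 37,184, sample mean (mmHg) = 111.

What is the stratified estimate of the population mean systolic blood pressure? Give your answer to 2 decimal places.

x̄_st = (Σ Nₕx̄ₕ) / (Σ Nₕ) = (38175·122 + 80726·118 + 47626·121 + 20060·130 + 11691·135 + 37184·111) / 235462
= 28259273 / 235462 = 120.0163... → 120.02.

120.02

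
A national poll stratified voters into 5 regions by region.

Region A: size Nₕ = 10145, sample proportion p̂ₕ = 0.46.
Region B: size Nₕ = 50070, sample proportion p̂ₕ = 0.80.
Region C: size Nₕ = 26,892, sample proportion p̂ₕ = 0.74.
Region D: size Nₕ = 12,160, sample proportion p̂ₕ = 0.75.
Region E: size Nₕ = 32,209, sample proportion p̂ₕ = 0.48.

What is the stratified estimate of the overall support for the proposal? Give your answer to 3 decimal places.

Wₕ = Nₕ/N with N = 131476: 0.0772, 0.3808, 0.2045, 0.0925, 0.2450.
p̂_st = 0.0772·0.46 + 0.3808·0.80 + 0.2045·0.74 + 0.0925·0.75 + 0.2450·0.48 ≈ 0.67847... → 0.678.

0.678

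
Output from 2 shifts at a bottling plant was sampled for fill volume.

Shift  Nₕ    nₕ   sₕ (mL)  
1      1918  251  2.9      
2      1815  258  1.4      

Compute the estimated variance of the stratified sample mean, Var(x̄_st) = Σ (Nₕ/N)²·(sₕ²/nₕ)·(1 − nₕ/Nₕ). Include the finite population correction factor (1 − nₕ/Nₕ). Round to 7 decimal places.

0.0092282

N = 3733; Wₕ = Nₕ/N.
shift 1: (1918/3733)²·2.9²/251·(1 − 251/1918) = 0.0076875950
shift 2: (1815/3733)²·1.4²/258·(1 − 258/1815) = 0.0015405849
Sum = 0.0092281799 → 0.0092282.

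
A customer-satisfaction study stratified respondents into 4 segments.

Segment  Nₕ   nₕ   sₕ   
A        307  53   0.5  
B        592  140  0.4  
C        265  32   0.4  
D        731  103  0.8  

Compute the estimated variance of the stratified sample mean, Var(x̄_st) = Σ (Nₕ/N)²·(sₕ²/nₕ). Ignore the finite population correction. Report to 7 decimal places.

0.0012577

N = 1895. Term for each stratum: Wₕ²sₕ²/nₕ.
Var(x̄_st) = 0.0001238005 + 0.0001115365 + 0.0000977785 + 0.0009246110 = 0.0012577265 → 0.0012577.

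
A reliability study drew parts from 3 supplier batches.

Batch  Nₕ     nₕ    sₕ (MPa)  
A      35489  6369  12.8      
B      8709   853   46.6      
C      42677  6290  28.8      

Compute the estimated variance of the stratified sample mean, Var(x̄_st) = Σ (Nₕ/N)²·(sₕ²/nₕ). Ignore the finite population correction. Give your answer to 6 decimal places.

0.061699

N = 86875. Term for each stratum: Wₕ²sₕ²/nₕ.
Var(x̄_st) = 0.004292859 + 0.025584077 + 0.031822366 = 0.061699301 → 0.061699.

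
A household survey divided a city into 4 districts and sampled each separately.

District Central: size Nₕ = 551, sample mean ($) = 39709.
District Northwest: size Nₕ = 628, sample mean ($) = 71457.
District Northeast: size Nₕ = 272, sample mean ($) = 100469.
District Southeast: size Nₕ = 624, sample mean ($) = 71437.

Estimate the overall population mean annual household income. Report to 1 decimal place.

66823.6

x̄_st = (Σ Nₕx̄ₕ) / (Σ Nₕ) = (551·39709 + 628·71457 + 272·100469 + 624·71437) / 2075
= 138658911 / 2075 = 66823.572... → 66823.6.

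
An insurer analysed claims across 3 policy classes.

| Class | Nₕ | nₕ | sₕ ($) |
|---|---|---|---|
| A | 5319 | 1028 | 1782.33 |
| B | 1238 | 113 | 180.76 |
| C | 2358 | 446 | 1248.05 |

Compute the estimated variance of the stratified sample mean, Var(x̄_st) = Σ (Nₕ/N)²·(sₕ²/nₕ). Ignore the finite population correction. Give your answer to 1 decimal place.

N = 8915. Term for each stratum: Wₕ²sₕ²/nₕ.
Var(x̄_st) = 1100.0196 + 5.5760 + 244.3284 = 1349.9240 → 1349.9.

1349.9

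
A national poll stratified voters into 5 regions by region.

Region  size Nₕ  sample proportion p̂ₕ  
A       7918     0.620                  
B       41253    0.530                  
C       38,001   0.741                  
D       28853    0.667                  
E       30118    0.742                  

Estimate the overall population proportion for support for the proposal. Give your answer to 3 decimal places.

Wₕ = Nₕ/N with N = 146143: 0.0542, 0.2823, 0.2600, 0.1974, 0.2061.
p̂_st = 0.0542·0.620 + 0.2823·0.530 + 0.2600·0.741 + 0.1974·0.667 + 0.2061·0.742 ≈ 0.66048... → 0.660.

0.660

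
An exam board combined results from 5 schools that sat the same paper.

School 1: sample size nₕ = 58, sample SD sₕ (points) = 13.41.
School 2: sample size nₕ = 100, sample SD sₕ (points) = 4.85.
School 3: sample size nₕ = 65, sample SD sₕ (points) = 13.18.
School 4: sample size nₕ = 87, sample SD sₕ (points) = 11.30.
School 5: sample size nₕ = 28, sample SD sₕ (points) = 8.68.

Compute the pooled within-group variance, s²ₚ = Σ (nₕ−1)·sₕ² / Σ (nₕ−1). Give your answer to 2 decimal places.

1: (58−1)·13.41² = 57·179.8281 = 10250.2017
2: (100−1)·4.85² = 99·23.5225 = 2328.7275
3: (65−1)·13.18² = 64·173.7124 = 11117.5936
4: (87−1)·11.30² = 86·127.69 = 10981.34
5: (28−1)·8.68² = 27·75.3424 = 2034.2448
Numerator = 36712.1076; denominator = Σ(nₕ−1) = 333.
s²ₚ = 36712.1076/333 = 110.2466... → 110.25.

110.25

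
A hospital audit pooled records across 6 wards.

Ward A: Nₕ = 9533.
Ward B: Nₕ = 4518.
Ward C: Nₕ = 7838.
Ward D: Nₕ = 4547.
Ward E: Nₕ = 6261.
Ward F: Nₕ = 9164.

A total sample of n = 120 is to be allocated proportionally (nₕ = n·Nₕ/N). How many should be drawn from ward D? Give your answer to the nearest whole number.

Share of ward D = 4547/41861 = 0.10862.
Allocate 120 × 0.10862 = 13.035... → 13.

13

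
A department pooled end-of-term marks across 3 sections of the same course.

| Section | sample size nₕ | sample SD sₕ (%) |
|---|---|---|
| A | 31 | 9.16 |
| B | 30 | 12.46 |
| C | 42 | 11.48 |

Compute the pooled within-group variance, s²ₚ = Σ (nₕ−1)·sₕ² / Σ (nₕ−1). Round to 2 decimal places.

124.23

A: (31−1)·9.16² = 30·83.9056 = 2517.168
B: (30−1)·12.46² = 29·155.2516 = 4502.2964
C: (42−1)·11.48² = 41·131.7904 = 5403.4064
Numerator = 12422.8708; denominator = Σ(nₕ−1) = 100.
s²ₚ = 12422.8708/100 = 124.2287... → 124.23.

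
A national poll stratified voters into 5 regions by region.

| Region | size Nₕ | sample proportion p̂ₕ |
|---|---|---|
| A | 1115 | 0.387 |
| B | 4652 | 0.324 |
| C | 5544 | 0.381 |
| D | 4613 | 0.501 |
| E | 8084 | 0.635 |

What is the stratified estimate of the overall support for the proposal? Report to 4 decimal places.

0.4788

Wₕ = Nₕ/N with N = 24008: 0.0464, 0.1938, 0.2309, 0.1921, 0.3367.
p̂_st = 0.0464·0.387 + 0.1938·0.324 + 0.2309·0.381 + 0.1921·0.501 + 0.3367·0.635 ≈ 0.478818... → 0.4788.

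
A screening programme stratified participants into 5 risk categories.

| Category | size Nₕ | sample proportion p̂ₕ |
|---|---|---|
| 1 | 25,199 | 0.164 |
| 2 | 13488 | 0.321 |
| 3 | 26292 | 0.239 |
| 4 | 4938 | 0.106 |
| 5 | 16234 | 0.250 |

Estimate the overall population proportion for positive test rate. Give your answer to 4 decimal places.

Wₕ = Nₕ/N with N = 86151: 0.2925, 0.1566, 0.3052, 0.0573, 0.1884.
p̂_st = 0.2925·0.164 + 0.1566·0.321 + 0.3052·0.239 + 0.0573·0.106 + 0.1884·0.250 ≈ 0.224350... → 0.2244.

0.2244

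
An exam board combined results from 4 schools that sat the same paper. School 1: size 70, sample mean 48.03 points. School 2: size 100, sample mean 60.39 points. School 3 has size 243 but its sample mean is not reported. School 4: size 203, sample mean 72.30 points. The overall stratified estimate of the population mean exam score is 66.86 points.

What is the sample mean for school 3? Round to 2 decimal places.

N = 70 + 100 + 243 + 203 = 616.
Overall total = μ·N = 66.86·616 = 41185.76.
Subtract the known strata: 70·48.03 + 100·60.39 + 203·72.30 = 24078.
Remaining total for school 3: 41185.76 − 24078 = 17107.76.
Divide by its size: 17107.76 / 243 = 70.4023... → 70.40.

70.40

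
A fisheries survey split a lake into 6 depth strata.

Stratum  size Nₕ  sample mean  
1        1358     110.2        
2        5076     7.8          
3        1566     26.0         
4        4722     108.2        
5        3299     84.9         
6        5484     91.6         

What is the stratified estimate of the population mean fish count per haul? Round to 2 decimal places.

70.83

N = 1358 + 5076 + 1566 + 4722 + 3299 + 5484 = 21505.
The stratified mean weights each stratum mean by its population share Nₕ/N.
Σ Nₕx̄ₕ = 1358·110.2 + 5076·7.8 + 1566·26.0 + 4722·108.2 + 3299·84.9 + 5484·91.6 = 149651.6 + 39592.8 + 40716 + 510920.4 + 280085.1 + 502334.4 = 1523300.3.
Divide by N: 1523300.3 / 21505 = 70.8347... → 70.83.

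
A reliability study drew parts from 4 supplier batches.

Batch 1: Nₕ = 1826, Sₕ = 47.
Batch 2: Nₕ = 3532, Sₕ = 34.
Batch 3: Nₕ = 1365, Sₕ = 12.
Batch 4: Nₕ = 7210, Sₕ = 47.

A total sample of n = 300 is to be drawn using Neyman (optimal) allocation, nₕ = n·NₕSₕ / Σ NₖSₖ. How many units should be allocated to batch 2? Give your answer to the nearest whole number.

1: NₕSₕ = 1826·47 = 85822
2: NₕSₕ = 3532·34 = 120088
3: NₕSₕ = 1365·12 = 16380
4: NₕSₕ = 7210·47 = 338870
Σ NₕSₕ = 561160.
n_2 = 300·120088/561160 = 64.200... → 64.

64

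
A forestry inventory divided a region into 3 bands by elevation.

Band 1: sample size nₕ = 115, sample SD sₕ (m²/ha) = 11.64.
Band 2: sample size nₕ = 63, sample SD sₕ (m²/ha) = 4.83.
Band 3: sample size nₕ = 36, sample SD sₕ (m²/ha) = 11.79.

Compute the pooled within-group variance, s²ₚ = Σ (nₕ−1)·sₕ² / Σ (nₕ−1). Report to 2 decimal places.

103.12

1: (115−1)·11.64² = 114·135.4896 = 15445.8144
2: (63−1)·4.83² = 62·23.3289 = 1446.3918
3: (36−1)·11.79² = 35·139.0041 = 4865.1435
Numerator = 21757.3497; denominator = Σ(nₕ−1) = 211.
s²ₚ = 21757.3497/211 = 103.1154... → 103.12.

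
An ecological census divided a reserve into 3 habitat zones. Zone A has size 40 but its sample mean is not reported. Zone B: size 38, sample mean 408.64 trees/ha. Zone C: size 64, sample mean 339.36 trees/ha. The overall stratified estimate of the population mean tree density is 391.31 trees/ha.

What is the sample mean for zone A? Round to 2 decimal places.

N = 40 + 38 + 64 = 142.
Overall total = μ·N = 391.31·142 = 55566.02.
Subtract the known strata: 38·408.64 + 64·339.36 = 37247.36.
Remaining total for zone A: 55566.02 − 37247.36 = 18318.66.
Divide by its size: 18318.66 / 40 = 457.9665 → 457.97.

457.97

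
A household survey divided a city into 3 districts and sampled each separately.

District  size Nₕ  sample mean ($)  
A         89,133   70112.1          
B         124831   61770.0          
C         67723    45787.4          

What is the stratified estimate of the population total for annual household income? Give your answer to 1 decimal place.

17060972769.5

Estimate total by summing Nₕ·x̄ₕ over strata.
89133·70112.1 + 124831·61770.0 + 67723·45787.4 = 6249301809.3 + 7710810870 + 3100860090.2 = 17060972769.5.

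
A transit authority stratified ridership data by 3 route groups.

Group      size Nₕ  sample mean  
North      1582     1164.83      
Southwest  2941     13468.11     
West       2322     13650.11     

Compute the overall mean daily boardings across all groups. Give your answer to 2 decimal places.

10686.34

x̄_st = (Σ Nₕx̄ₕ) / (Σ Nₕ) = (1582·1164.83 + 2941·13468.11 + 2322·13650.11) / 6845
= 73148027.99 / 6845 = 10686.3445... → 10686.34.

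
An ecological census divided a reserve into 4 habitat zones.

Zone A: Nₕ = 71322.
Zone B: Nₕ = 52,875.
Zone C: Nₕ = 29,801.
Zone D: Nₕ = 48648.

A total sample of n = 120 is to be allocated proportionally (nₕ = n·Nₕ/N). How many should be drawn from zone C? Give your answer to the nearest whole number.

Share of zone C = 29801/202646 = 0.14706.
Allocate 120 × 0.14706 = 17.647... → 18.

18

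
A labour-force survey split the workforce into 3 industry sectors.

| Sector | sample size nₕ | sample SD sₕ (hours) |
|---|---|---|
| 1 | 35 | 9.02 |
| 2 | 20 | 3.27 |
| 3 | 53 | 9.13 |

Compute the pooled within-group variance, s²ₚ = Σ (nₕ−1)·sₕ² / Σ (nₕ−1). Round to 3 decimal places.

Degrees of freedom: 34 + 19 + 52 = 105.
Σ(nₕ−1)sₕ² = 34·81.3604 + 19·10.6929 + 52·83.3569 = 7303.9775.
s²ₚ = 7303.9775 / 105 = 69.56169... → 69.562.

69.562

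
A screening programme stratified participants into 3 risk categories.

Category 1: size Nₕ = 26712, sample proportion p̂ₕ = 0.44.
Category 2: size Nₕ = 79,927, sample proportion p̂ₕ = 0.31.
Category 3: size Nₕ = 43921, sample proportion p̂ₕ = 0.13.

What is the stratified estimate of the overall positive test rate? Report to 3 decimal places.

Wₕ = Nₕ/N with N = 150560: 0.1774, 0.5309, 0.2917.
p̂_st = 0.1774·0.44 + 0.5309·0.31 + 0.2917·0.13 ≈ 0.28056... → 0.281.

0.281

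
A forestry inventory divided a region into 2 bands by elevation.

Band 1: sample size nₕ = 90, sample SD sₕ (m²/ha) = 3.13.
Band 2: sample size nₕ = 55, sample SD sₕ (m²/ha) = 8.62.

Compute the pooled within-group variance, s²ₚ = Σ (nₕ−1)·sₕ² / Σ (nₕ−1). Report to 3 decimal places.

Degrees of freedom: 89 + 54 = 143.
Σ(nₕ−1)sₕ² = 89·9.7969 + 54·74.3044 = 4884.3617.
s²ₚ = 4884.3617 / 143 = 34.15638... → 34.156.

34.156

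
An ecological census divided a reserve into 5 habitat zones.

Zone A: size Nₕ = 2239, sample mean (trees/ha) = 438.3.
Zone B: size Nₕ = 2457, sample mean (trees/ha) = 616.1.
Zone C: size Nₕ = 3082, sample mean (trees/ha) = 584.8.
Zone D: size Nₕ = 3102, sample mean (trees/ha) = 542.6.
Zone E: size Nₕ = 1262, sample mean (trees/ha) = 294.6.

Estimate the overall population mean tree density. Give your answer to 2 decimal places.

523.18

N = 2239 + 2457 + 3082 + 3102 + 1262 = 12142.
The stratified mean weights each stratum mean by its population share Nₕ/N.
Σ Nₕx̄ₕ = 2239·438.3 + 2457·616.1 + 3082·584.8 + 3102·542.6 + 1262·294.6 = 981353.7 + 1513757.7 + 1802353.6 + 1683145.2 + 371785.2 = 6352395.4.
Divide by N: 6352395.4 / 12142 = 523.1754... → 523.18.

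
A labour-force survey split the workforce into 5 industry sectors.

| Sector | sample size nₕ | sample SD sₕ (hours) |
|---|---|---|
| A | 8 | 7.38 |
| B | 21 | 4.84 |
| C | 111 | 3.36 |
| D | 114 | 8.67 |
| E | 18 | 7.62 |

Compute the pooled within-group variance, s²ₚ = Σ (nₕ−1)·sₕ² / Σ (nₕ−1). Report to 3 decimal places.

43.344

A: (8−1)·7.38² = 7·54.4644 = 381.2508
B: (21−1)·4.84² = 20·23.4256 = 468.512
C: (111−1)·3.36² = 110·11.2896 = 1241.856
D: (114−1)·8.67² = 113·75.1689 = 8494.0857
E: (18−1)·7.62² = 17·58.0644 = 987.0948
Numerator = 11572.7993; denominator = Σ(nₕ−1) = 267.
s²ₚ = 11572.7993/267 = 43.34382... → 43.344.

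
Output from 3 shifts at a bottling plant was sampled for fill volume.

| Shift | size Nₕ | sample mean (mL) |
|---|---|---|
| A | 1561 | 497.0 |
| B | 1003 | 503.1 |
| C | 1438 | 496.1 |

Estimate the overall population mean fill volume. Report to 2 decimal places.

498.21

N = 4002; weights Wₕ = Nₕ/N = (0.3901, 0.2506, 0.3593).
x̄_st = Σ Wₕ·x̄ₕ = 0.3901·497.0 + 0.2506·503.1 + 0.3593·496.1 ≈ 498.2054...
→ 498.21.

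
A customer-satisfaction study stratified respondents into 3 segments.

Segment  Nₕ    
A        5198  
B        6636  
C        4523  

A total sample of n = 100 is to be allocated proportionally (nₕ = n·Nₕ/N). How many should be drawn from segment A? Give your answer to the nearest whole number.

Share of segment A = 5198/16357 = 0.31778.
Allocate 100 × 0.31778 = 31.778... → 32.

32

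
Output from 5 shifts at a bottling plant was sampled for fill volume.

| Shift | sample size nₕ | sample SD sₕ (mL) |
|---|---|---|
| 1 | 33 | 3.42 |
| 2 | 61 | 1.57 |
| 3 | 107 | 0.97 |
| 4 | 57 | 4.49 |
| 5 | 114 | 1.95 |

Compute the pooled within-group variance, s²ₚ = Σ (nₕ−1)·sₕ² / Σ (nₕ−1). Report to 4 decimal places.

5.9416

1: (33−1)·3.42² = 32·11.6964 = 374.2848
2: (61−1)·1.57² = 60·2.4649 = 147.894
3: (107−1)·0.97² = 106·0.9409 = 99.7354
4: (57−1)·4.49² = 56·20.1601 = 1128.9656
5: (114−1)·1.95² = 113·3.8025 = 429.6825
Numerator = 2180.5623; denominator = Σ(nₕ−1) = 367.
s²ₚ = 2180.5623/367 = 5.941587... → 5.9416.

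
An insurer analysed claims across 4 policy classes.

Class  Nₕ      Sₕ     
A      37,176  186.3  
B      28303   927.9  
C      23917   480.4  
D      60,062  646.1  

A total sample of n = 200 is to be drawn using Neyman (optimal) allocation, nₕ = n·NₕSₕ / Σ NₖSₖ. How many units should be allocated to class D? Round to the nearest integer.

Σ NₕSₕ = 37176·186.3 + 28303·927.9 + 23917·480.4 + 60062·646.1 = 83484027.5.
Share for D: 38806058.2/83484027.5 = 0.46483.
n_D = 200 × 0.46483 = 92.966... → 93.

93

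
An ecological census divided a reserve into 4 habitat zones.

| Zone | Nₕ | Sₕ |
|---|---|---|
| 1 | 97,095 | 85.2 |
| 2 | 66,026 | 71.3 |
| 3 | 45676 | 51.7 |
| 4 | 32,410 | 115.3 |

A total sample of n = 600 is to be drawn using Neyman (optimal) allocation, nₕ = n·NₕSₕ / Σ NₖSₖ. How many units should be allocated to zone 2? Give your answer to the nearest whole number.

148

Σ NₕSₕ = 97095·85.2 + 66026·71.3 + 45676·51.7 + 32410·115.3 = 19078470.
Share for 2: 4707653.8/19078470 = 0.24675.
n_2 = 600 × 0.24675 = 148.051... → 148.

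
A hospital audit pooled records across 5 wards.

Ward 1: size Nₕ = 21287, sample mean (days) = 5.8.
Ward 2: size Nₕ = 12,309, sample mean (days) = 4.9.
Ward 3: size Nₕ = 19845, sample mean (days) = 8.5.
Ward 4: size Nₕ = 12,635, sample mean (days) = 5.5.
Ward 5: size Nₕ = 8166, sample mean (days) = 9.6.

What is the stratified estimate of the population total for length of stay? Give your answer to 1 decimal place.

Population total = Σ Nₕ·x̄ₕ (each stratum's size times its mean).
21287·5.8 + 12309·4.9 + 19845·8.5 + 12635·5.5 + 8166·9.6 = 123464.6 + 60314.1 + 168682.5 + 69492.5 + 78393.6 = 500347.3.

500347.3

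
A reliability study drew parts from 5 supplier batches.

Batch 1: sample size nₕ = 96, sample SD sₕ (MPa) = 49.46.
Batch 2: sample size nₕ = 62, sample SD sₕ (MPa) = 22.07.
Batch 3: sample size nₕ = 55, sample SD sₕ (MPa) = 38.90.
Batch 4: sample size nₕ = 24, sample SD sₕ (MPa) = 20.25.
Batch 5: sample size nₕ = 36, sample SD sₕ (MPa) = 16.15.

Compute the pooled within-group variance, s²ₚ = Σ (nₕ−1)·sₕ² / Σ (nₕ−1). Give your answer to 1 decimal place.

Degrees of freedom: 95 + 61 + 54 + 23 + 35 = 268.
Σ(nₕ−1)sₕ² = 95·2446.2916 + 61·487.0849 + 54·1513.21 + 23·410.0625 + 35·260.8225 = 362383.4459.
s²ₚ = 362383.4459 / 268 = 1352.177... → 1352.2.

1352.2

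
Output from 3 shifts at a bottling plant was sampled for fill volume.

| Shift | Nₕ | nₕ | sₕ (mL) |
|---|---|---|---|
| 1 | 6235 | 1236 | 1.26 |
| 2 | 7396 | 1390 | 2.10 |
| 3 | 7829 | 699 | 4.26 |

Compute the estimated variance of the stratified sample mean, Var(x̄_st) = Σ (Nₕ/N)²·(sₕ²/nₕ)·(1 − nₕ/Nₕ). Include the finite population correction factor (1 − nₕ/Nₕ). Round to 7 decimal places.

N = 21460. Term for each stratum: Wₕ²sₕ²/nₕ·(1−nₕ/Nₕ).
Var(x̄_st) = 0.0000869326 + 0.0003060177 + 0.0031468672 = 0.0035398175 → 0.0035398.

0.0035398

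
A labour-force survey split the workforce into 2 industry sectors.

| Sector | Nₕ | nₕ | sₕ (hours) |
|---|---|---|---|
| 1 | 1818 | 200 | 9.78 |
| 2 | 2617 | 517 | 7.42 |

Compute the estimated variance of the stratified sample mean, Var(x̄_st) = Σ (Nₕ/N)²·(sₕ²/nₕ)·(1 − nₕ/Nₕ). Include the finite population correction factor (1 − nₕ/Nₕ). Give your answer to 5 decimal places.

N = 4435; Wₕ = Nₕ/N.
sector 1: (1818/4435)²·9.78²/200·(1 − 200/1818) = 0.07152088
sector 2: (2617/4435)²·7.42²/517·(1 − 517/2617) = 0.02975453
Sum = 0.10127541 → 0.10128.

0.10128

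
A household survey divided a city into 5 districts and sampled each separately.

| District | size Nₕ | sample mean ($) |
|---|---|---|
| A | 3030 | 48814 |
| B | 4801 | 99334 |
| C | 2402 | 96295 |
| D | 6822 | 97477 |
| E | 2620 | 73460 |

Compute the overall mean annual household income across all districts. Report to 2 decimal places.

87093.41

x̄_st = (Σ Nₕx̄ₕ) / (Σ Nₕ) = (3030·48814 + 4801·99334 + 2402·96295 + 6822·97477 + 2620·73460) / 19675
= 1713562838 / 19675 = 87093.4098... → 87093.41.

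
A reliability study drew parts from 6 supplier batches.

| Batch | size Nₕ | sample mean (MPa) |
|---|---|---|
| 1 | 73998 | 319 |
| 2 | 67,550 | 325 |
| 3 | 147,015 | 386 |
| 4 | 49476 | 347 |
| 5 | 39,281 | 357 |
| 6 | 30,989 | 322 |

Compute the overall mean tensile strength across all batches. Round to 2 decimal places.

351.39

N = 408309; weights Wₕ = Nₕ/N = (0.1812, 0.1654, 0.3601, 0.1212, 0.0962, 0.0759).
x̄_st = Σ Wₕ·x̄ₕ = 0.1812·319 + 0.1654·325 + 0.3601·386 + 0.1212·347 + 0.0962·357 + 0.0759·322 ≈ 351.3928...
→ 351.39.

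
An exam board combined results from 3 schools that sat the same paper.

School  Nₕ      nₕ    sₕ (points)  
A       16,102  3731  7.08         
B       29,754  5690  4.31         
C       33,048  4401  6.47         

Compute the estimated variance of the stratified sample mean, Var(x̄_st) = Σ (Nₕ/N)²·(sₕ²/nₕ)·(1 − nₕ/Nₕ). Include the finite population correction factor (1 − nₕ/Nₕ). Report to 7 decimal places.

N = 78904. Term for each stratum: Wₕ²sₕ²/nₕ·(1−nₕ/Nₕ).
Var(x̄_st) = 0.0004298608 + 0.0003754546 + 0.0014463836 = 0.0022516990 → 0.0022517.

0.0022517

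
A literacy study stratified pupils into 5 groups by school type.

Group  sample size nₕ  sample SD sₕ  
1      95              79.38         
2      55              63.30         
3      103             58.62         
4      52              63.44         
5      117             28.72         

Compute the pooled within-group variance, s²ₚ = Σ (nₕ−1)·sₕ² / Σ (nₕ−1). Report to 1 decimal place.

3501.5

1: (95−1)·79.38² = 94·6301.1844 = 592311.3336
2: (55−1)·63.30² = 54·4006.89 = 216372.06
3: (103−1)·58.62² = 102·3436.3044 = 350503.0488
4: (52−1)·63.44² = 51·4024.6336 = 205256.3136
5: (117−1)·28.72² = 116·824.8384 = 95681.2544
Numerator = 1460124.0104; denominator = Σ(nₕ−1) = 417.
s²ₚ = 1460124.0104/417 = 3501.496... → 3501.5.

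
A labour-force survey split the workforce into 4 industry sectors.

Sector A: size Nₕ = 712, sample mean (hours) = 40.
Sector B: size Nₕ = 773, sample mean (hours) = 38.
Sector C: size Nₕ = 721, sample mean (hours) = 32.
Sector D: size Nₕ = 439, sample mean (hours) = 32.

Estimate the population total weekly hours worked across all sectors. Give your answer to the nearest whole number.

94974

A: 712·40 = 28480
B: 773·38 = 29374
C: 721·32 = 23072
D: 439·32 = 14048
τ̂ = Σ Nₕx̄ₕ = 94974.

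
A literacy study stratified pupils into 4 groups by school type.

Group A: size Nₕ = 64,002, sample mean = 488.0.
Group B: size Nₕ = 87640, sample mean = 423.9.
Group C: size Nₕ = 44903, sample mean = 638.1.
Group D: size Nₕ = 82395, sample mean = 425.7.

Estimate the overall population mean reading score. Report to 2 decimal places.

473.62

N = 278940; weights Wₕ = Nₕ/N = (0.2294, 0.3142, 0.1610, 0.2954).
x̄_st = Σ Wₕ·x̄ₕ = 0.2294·488.0 + 0.3142·423.9 + 0.1610·638.1 + 0.2954·425.7 ≈ 473.6206...
→ 473.62.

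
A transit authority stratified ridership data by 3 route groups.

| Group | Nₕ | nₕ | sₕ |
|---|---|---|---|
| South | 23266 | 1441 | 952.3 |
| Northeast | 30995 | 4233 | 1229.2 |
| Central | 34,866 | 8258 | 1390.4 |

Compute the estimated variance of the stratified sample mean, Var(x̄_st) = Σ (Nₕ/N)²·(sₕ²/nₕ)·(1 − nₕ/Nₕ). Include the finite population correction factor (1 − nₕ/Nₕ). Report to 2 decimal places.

104.84

N = 89127. Term for each stratum: Wₕ²sₕ²/nₕ·(1−nₕ/Nₕ).
Var(x̄_st) = 40.22916 + 37.27249 + 27.34012 = 104.84178 → 104.84.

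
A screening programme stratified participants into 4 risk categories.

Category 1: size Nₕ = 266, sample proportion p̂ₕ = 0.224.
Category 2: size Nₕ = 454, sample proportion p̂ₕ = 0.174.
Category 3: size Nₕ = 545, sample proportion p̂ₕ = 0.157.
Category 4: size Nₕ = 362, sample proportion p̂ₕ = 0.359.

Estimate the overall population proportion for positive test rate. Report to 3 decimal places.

N = 266 + 454 + 545 + 362 = 1627.
Overall proportion = Σ (Nₕ/N)·p̂ₕ.
Σ Nₕp̂ₕ = 59.584 + 78.996 + 85.565 + 129.958 = 354.103.
354.103 / 1627 = 0.21764... → 0.218.

0.218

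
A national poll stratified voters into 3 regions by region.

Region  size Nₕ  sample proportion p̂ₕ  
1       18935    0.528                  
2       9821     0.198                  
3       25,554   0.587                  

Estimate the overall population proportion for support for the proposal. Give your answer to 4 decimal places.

0.4961

N = 18935 + 9821 + 25554 = 54310.
Overall proportion = Σ (Nₕ/N)·p̂ₕ.
Σ Nₕp̂ₕ = 9997.68 + 1944.558 + 15000.198 = 26942.436.
26942.436 / 54310 = 0.496086... → 0.4961.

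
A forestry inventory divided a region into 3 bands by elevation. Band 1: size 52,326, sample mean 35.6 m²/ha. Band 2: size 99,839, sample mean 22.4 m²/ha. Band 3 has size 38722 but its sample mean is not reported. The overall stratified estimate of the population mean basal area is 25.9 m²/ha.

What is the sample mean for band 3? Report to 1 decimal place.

21.8

Σ Nₕx̄ₕ = N·μ, so 38722·x̄_3 = 190887·25.9 − (52326·35.6 + 99839·22.4).
= 4943973.3 − 4099199.2 = 844774.1.
x̄_3 = 844774.1 / 38722 = 21.816... → 21.8.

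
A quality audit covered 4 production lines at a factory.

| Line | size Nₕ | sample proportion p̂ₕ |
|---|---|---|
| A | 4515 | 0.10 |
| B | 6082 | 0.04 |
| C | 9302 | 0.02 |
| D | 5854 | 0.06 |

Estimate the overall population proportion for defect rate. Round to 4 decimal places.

0.0478

Wₕ = Nₕ/N with N = 25753: 0.1753, 0.2362, 0.3612, 0.2273.
p̂_st = 0.1753·0.10 + 0.2362·0.04 + 0.3612·0.02 + 0.2273·0.06 ≈ 0.047841... → 0.0478.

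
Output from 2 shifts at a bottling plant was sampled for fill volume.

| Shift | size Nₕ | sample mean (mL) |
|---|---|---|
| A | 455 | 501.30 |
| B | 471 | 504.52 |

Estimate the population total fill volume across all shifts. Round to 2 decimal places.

A: 455·501.30 = 228091.5
B: 471·504.52 = 237628.92
τ̂ = Σ Nₕx̄ₕ = 465720.42.

465720.42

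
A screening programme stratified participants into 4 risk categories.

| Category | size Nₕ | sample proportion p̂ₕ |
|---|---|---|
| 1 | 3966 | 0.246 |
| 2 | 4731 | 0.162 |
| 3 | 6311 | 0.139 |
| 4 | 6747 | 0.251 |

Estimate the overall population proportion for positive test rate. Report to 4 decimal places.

0.1982

N = 3966 + 4731 + 6311 + 6747 = 21755.
Overall proportion = Σ (Nₕ/N)·p̂ₕ.
Σ Nₕp̂ₕ = 975.636 + 766.422 + 877.229 + 1693.497 = 4312.784.
4312.784 / 21755 = 0.198243... → 0.1982.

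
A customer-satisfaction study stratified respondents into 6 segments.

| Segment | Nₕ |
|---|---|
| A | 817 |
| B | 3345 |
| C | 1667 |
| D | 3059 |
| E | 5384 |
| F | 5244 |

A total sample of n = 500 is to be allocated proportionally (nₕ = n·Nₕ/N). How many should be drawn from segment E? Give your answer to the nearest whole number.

138

N = 817 + 3345 + 1667 + 3059 + 5384 + 5244 = 19516.
n_E = 500·5384/19516 = 137.938... → 138.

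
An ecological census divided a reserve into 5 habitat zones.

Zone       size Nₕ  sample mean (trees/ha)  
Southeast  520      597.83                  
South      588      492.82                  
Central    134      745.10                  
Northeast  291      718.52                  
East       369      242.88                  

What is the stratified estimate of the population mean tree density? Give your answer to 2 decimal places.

x̄_st = (Σ Nₕx̄ₕ) / (Σ Nₕ) = (520·597.83 + 588·492.82 + 134·745.10 + 291·718.52 + 369·242.88) / 1902
= 999205.2 / 1902 = 525.3445... → 525.34.

525.34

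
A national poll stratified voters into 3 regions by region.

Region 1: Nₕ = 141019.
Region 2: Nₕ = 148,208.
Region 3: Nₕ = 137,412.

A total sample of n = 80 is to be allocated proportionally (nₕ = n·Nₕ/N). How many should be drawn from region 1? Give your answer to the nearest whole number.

N = 141019 + 148208 + 137412 = 426639.
n_1 = 80·141019/426639 = 26.443... → 26.

26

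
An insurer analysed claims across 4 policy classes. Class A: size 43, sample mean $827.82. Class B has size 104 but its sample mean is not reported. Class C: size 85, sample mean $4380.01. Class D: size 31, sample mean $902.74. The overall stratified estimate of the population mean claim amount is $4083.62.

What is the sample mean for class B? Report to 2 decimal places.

N = 43 + 104 + 85 + 31 = 263.
Overall total = μ·N = 4083.62·263 = 1073992.06.
Subtract the known strata: 43·827.82 + 85·4380.01 + 31·902.74 = 435882.05.
Remaining total for class B: 1073992.06 − 435882.05 = 638110.01.
Divide by its size: 638110.01 / 104 = 6135.6732... → 6135.67.

6135.67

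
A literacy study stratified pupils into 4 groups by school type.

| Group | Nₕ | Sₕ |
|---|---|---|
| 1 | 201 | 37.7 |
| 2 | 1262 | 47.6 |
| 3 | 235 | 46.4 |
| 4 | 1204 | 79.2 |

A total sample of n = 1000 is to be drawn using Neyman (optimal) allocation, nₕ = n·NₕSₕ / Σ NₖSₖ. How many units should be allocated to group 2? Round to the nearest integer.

345

1: NₕSₕ = 201·37.7 = 7577.7
2: NₕSₕ = 1262·47.6 = 60071.2
3: NₕSₕ = 235·46.4 = 10904
4: NₕSₕ = 1204·79.2 = 95356.8
Σ NₕSₕ = 173909.7.
n_2 = 1000·60071.2/173909.7 = 345.416... → 345.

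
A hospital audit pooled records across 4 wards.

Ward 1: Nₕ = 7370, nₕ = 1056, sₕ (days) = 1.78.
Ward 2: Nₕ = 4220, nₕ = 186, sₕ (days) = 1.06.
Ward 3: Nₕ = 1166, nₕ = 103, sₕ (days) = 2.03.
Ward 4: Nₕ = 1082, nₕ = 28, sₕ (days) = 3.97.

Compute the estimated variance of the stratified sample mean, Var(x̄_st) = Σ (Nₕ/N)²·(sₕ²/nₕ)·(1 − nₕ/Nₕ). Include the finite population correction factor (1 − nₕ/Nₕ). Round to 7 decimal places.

0.0048774

N = 13838. Term for each stratum: Wₕ²sₕ²/nₕ·(1−nₕ/Nₕ).
Var(x̄_st) = 0.0007291242 + 0.0005370324 + 0.0002589644 + 0.0033523102 = 0.0048774312 → 0.0048774.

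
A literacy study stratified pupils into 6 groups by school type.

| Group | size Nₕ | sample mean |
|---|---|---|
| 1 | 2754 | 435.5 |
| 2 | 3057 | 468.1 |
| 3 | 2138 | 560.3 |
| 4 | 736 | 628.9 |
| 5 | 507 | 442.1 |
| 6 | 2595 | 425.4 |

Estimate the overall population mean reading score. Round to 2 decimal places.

476.73

N = 11787; weights Wₕ = Nₕ/N = (0.2336, 0.2594, 0.1814, 0.0624, 0.0430, 0.2202).
x̄_st = Σ Wₕ·x̄ₕ = 0.2336·435.5 + 0.2594·468.1 + 0.1814·560.3 + 0.0624·628.9 + 0.0430·442.1 + 0.2202·425.4 ≈ 476.7284...
→ 476.73.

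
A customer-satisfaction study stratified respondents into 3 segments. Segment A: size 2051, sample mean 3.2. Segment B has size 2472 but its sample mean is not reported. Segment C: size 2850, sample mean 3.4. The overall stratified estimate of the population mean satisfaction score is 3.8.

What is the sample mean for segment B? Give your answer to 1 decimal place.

N = 2051 + 2472 + 2850 = 7373.
Overall total = μ·N = 3.8·7373 = 28017.4.
Subtract the known strata: 2051·3.2 + 2850·3.4 = 16253.2.
Remaining total for segment B: 28017.4 − 16253.2 = 11764.2.
Divide by its size: 11764.2 / 2472 = 4.759... → 4.8.

4.8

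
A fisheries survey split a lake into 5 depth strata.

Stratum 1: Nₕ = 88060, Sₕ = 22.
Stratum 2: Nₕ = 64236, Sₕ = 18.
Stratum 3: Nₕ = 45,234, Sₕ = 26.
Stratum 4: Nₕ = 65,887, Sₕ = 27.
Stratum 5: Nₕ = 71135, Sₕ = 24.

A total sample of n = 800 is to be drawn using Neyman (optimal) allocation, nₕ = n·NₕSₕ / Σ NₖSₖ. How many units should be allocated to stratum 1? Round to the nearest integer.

Σ NₕSₕ = 88060·22 + 64236·18 + 45234·26 + 65887·27 + 71135·24 = 7755841.
Share for 1: 1937320/7755841 = 0.24979.
n_1 = 800 × 0.24979 = 199.831... → 200.

200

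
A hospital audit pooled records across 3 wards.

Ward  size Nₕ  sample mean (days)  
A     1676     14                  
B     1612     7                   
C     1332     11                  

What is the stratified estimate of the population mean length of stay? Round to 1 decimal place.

10.7

x̄_st = (Σ Nₕx̄ₕ) / (Σ Nₕ) = (1676·14 + 1612·7 + 1332·11) / 4620
= 49400 / 4620 = 10.693... → 10.7.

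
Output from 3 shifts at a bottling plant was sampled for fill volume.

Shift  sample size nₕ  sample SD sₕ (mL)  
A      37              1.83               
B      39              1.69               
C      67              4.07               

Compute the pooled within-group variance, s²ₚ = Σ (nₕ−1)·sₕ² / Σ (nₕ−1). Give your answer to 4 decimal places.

9.4455

Degrees of freedom: 36 + 38 + 66 = 140.
Σ(nₕ−1)sₕ² = 36·3.3489 + 38·2.8561 + 66·16.5649 = 1322.3756.
s²ₚ = 1322.3756 / 140 = 9.44554 → 9.4455.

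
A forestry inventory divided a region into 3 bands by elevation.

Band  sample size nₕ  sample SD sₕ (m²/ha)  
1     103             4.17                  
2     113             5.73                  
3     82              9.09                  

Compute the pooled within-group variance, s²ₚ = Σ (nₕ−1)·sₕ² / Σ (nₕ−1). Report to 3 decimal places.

41.166

Degrees of freedom: 102 + 112 + 81 = 295.
Σ(nₕ−1)sₕ² = 102·17.3889 + 112·32.8329 + 81·82.6281 = 12143.8287.
s²ₚ = 12143.8287 / 295 = 41.16552... → 41.166.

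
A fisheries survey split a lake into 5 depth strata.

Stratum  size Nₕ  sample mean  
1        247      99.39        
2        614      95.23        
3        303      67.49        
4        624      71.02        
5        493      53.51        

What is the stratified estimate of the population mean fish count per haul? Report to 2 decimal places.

76.36

N = 247 + 614 + 303 + 624 + 493 = 2281.
Weight each subgroup mean by Nₕ/N and sum.
Σ Nₕx̄ₕ = 247·99.39 + 614·95.23 + 303·67.49 + 624·71.02 + 493·53.51 = 24549.33 + 58471.22 + 20449.47 + 44316.48 + 26380.43 = 174166.93.
Divide by N: 174166.93 / 2281 = 76.3555... → 76.36.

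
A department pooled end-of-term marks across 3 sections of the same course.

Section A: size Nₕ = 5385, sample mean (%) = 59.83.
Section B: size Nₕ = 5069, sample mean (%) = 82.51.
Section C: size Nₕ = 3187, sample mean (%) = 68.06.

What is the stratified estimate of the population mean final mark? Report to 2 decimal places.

70.18

N = 13641; weights Wₕ = Nₕ/N = (0.3948, 0.3716, 0.2336).
x̄_st = Σ Wₕ·x̄ₕ = 0.3948·59.83 + 0.3716·82.51 + 0.2336·68.06 ≈ 70.1807...
→ 70.18.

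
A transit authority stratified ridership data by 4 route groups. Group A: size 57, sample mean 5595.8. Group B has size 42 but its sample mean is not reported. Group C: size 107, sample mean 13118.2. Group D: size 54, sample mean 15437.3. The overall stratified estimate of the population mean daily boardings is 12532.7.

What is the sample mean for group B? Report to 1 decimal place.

Σ Nₕx̄ₕ = N·μ, so 42·x̄_B = 260·12532.7 − (57·5595.8 + 107·13118.2 + 54·15437.3).
= 3258502 − 2556222.2 = 702279.8.
x̄_B = 702279.8 / 42 = 16720.948... → 16720.9.

16720.9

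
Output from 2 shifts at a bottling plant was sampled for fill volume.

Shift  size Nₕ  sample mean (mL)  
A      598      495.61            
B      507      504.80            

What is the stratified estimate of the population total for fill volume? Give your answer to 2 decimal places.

552308.38

A: 598·495.61 = 296374.78
B: 507·504.80 = 255933.6
τ̂ = Σ Nₕx̄ₕ = 552308.38.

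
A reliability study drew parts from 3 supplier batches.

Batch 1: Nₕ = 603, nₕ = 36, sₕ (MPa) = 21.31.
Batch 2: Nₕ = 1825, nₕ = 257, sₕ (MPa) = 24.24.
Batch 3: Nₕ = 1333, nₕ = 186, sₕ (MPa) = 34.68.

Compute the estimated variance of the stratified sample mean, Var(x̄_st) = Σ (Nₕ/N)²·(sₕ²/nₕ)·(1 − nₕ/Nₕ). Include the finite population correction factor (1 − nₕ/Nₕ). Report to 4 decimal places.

1.4664

N = 3761. Term for each stratum: Wₕ²sₕ²/nₕ·(1−nₕ/Nₕ).
Var(x̄_st) = 0.3049005 + 0.4625241 + 0.6989275 = 1.4663521 → 1.4664.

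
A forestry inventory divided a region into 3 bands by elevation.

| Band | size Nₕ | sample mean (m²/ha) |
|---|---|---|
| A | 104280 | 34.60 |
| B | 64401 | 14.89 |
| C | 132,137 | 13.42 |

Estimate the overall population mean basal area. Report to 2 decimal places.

x̄_st = (Σ Nₕx̄ₕ) / (Σ Nₕ) = (104280·34.60 + 64401·14.89 + 132137·13.42) / 300818
= 6340297.43 / 300818 = 21.0769... → 21.08.

21.08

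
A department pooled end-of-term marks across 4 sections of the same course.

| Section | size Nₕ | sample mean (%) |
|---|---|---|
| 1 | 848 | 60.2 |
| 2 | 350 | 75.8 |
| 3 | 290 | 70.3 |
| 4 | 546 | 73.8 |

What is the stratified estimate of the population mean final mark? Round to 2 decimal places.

N = 2034; weights Wₕ = Nₕ/N = (0.4169, 0.1721, 0.1426, 0.2684).
x̄_st = Σ Wₕ·x̄ₕ = 0.4169·60.2 + 0.1721·75.8 + 0.1426·70.3 + 0.2684·73.8 ≈ 67.9751...
→ 67.98.

67.98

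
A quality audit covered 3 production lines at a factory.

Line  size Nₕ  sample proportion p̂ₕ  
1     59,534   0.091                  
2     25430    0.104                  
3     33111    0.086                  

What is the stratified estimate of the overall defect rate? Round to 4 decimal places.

0.0924

N = 59534 + 25430 + 33111 = 118075.
Overall proportion = Σ (Nₕ/N)·p̂ₕ.
Σ Nₕp̂ₕ = 5417.594 + 2644.72 + 2847.546 = 10909.86.
10909.86 / 118075 = 0.092398... → 0.0924.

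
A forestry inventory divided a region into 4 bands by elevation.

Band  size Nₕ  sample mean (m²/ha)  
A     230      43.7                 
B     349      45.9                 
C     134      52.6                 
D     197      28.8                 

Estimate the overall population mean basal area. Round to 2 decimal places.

N = 910; weights Wₕ = Nₕ/N = (0.2527, 0.3835, 0.1473, 0.2165).
x̄_st = Σ Wₕ·x̄ₕ = 0.2527·43.7 + 0.3835·45.9 + 0.1473·52.6 + 0.2165·28.8 ≈ 42.6287...
→ 42.63.

42.63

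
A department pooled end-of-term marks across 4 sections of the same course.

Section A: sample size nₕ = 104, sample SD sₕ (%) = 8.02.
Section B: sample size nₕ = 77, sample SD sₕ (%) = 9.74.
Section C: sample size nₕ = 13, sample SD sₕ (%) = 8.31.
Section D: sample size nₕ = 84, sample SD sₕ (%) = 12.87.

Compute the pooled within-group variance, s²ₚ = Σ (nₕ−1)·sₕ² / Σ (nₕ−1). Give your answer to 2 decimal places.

Degrees of freedom: 103 + 76 + 12 + 83 = 274.
Σ(nₕ−1)sₕ² = 103·64.3204 + 76·94.8676 + 12·69.0561 + 83·165.6369 = 28411.4747.
s²ₚ = 28411.4747 / 274 = 103.6915... → 103.69.

103.69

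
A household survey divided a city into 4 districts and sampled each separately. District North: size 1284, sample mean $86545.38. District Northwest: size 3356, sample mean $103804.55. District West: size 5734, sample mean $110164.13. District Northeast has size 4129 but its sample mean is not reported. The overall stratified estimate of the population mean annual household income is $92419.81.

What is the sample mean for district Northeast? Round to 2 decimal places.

60351.43

N = 1284 + 3356 + 5734 + 4129 = 14503.
Overall total = μ·N = 92419.81·14503 = 1340364504.43.
Subtract the known strata: 1284·86545.38 + 3356·103804.55 + 5734·110164.13 = 1091173459.14.
Remaining total for district Northeast: 1340364504.43 − 1091173459.14 = 249191045.29.
Divide by its size: 249191045.29 / 4129 = 60351.4278... → 60351.43.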